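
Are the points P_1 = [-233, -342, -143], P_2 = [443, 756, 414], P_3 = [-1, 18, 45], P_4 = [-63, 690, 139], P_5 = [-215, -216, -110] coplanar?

The plane through P_1, P_2, P_3 has normal n = P_1P_2 × P_1P_3 = (5904, 2136, -11376) and equation n·P = -479376.
Checking the remaining points: n·P_4 = -479376, n·P_5 = -479376.
All equal -479376, so all 5 points lie in one plane.

Yes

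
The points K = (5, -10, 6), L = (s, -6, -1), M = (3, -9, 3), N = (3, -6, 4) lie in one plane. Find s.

The points are coplanar iff KL · (KM × KN) = 0.
Expanding, this is linear in s: (10)s + (0) = 0.
So s = 0.

0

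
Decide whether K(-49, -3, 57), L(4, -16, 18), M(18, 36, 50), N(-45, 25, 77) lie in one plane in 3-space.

No

The four points are coplanar iff the 3×3 determinant with rows KL, KM, KN is zero.
Rows: (53, -13, -39), (67, 39, -7), (4, 28, 20).
Expanding along the first row: (53)(976) − (-13)(1368) + (-39)(1720) = 2432.
Nonzero ⇒ not coplanar.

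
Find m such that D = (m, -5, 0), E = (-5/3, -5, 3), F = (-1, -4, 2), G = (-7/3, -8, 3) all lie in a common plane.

-1/3

Coplanarity ⇔ det[DE; DF; DG] = 0.
Expanding, this is linear in m: (3)m + (1) = 0.
So m = -1/3.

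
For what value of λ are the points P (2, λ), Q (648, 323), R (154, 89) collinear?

The three points are collinear iff det[PQ; PR] = 0.
This determinant is linear in λ: (-494)λ + (8398) = 0, so λ = 17.

17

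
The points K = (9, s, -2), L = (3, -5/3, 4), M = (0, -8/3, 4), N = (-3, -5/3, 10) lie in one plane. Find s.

Coplanarity ⇔ det[KL; KM; KN] = 0.
Expanding, this is linear in s: (-18)s + (-30) = 0.
So s = -5/3.

-5/3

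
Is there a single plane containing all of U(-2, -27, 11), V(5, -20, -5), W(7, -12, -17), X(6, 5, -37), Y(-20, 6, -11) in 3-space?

Yes

The plane through U, V, W has normal n = UV × UW = (44, 52, 42) and equation n·P = -1030.
Checking the remaining points: n·X = -1030, n·Y = -1030.
All equal -1030, so all 5 points lie in one plane.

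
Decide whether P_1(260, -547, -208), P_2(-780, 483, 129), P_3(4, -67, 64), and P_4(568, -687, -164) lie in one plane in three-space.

With P_1 as base: P_1P_2 = (-1040, 1030, 337), P_1P_3 = (-256, 480, 272), P_1P_4 = (308, -140, 44).
P_1P_3 × P_1P_4 = (59200, 95040, -112000).
P_1P_2 · (P_1P_3 × P_1P_4) = -1420800.
Since -1420800 ≠ 0, the four points are not coplanar.

No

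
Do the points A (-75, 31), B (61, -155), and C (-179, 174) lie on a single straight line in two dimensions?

No

AB = (136, -186), AC = (-104, 143).
Twice the signed area of △ABC is (136)(143) − (-186)(-104) = 104.
The area is nonzero, so the three points are not collinear.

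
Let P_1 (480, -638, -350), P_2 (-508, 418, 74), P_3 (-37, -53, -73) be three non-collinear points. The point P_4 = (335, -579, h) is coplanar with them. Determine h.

-451

Coplanarity requires P_1P_2 · (P_1P_3 × P_1P_4) = 0.
P_1P_2 = (-988, 1056, 424), P_1P_3 = (-517, 585, 277); the triple product is linear in h with coefficient -32028 and constant term -14444628.
Setting it to zero: h = -451.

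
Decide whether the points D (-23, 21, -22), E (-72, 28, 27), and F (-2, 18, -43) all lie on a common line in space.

Yes

DE = (-49, 7, 49), DF = (21, -3, -21).
Each component of DF is -3/7 times the corresponding component of DE, so DF = -3/7·DE and the points are collinear.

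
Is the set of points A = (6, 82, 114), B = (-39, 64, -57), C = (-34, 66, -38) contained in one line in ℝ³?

Yes

AB = (-45, -18, -171), AC = (-40, -16, -152).
AB × AC = (0, 0, 0).
The cross product vanishes, so the three points are collinear.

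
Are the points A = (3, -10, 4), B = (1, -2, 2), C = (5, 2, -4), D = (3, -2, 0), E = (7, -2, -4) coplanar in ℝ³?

Yes

The plane through A, B, C has normal n = AB × AC = (-40, -20, -40) and equation n·P = -80.
Checking the remaining points: n·D = -80, n·E = -80.
All equal -80, so all 5 points lie in one plane.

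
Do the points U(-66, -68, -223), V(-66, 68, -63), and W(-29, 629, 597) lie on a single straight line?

No

UV = (0, 136, 160), UW = (37, 697, 820).
UV × UW = (0, 5920, -5032).
The cross product is nonzero, so the points do not lie on one line.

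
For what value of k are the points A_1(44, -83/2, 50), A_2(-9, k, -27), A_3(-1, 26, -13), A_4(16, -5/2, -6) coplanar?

75/2

Normal to plane A_1A_3A_4: n = (-1323, -756, 135); plane equation n·P = -20088.
Requiring n·A_2 = -20088: (-756)k + (8262) = -20088.
So k = 75/2.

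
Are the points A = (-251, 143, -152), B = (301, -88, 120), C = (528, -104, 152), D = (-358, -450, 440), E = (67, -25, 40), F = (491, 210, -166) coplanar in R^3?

The plane through A, B, C has normal n = AB × AC = (-3040, 44080, 43605) and equation n·P = 438520.
Checking the remaining points: n·D = 438520, n·E = 438520, n·F = 525730.
Since n·F = 525730 ≠ 438520, F is off the plane and the points are not all coplanar.

No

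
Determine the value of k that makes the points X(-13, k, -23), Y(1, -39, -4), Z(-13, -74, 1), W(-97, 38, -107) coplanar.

-18

Coplanarity ⇔ det[XY; XZ; XW] = 0.
Expanding, this is linear in k: (1932)k + (34776) = 0.
So k = -18.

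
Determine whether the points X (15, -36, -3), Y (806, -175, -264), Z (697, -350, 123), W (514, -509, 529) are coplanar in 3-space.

The four points are coplanar iff the 3×3 determinant with rows XY, XZ, XW is zero.
Rows: (791, -139, -261), (682, -314, 126), (499, -473, 532).
Expanding along the first row: (791)(-107450) − (-139)(299950) + (-261)(-165900) = 0.
Zero determinant ⇒ coplanar.

Yes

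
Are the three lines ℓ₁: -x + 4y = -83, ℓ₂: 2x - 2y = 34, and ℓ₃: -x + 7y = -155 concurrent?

No

Lines aᵢx + bᵢy = cᵢ with pairwise distinct directions are concurrent exactly when det[aᵢ bᵢ cᵢ] = 0.
Here the determinant is 36.
Nonzero, so no common point exists.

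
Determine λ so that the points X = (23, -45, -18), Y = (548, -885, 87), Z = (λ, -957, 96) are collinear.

Direction XY = (525, -840, 105). From the y-coordinate of Z, the parameter along the line is τ = (-957 − (-45))/(-840) = 38/35.
Then λ = 23 + 38/35·(525) = 593.

593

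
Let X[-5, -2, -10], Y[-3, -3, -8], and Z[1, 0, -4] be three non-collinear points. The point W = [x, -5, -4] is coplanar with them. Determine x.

1

A normal to the plane is n = XY × XZ = (-10, 0, 10).
W lies in the plane iff n · XW = 0.
This gives (-10)x + (10) = 0, so x = 1.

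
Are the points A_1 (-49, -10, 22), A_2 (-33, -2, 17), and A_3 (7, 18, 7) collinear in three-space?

No

A_1A_2 = (16, 8, -5), A_1A_3 = (56, 28, -15).
Comparing components 2 and 3: (8)(-15) − (-5)(28) = 20 ≠ 0, so A_1A_2 and A_1A_3 are not parallel and the points are not collinear.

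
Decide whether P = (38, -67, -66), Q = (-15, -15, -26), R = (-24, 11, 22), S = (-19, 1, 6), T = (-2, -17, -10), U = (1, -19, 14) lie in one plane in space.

No

The plane through P, Q, R has normal n = PQ × PR = (1456, 2184, -910) and equation n·X = -30940.
Checking the remaining points: n·S = -30940, n·T = -30940, n·U = -52780.
Since n·U = -52780 ≠ -30940, U is off the plane and the points are not all coplanar.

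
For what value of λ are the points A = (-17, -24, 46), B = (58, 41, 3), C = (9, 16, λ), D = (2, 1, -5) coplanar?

-51

Normal to plane ABD: n = (-2240, 3008, 640); plane equation n·P = -4672.
Requiring n·C = -4672: (640)λ + (27968) = -4672.
So λ = -51.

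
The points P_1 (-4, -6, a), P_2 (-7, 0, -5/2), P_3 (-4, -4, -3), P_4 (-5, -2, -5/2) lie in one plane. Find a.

-4

The points are coplanar iff P_1P_2 · (P_1P_3 × P_1P_4) = 0.
Expanding, this is linear in a: (-2)a + (-8) = 0.
So a = -4.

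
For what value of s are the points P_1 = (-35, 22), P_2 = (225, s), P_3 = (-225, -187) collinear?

308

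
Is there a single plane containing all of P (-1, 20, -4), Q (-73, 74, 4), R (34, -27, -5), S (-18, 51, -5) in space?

With P as base: PQ = (-72, 54, 8), PR = (35, -47, -1), PS = (-17, 31, -1).
PR × PS = (78, 52, 286).
PQ · (PR × PS) = -520.
Since -520 ≠ 0, the four points are not coplanar.

No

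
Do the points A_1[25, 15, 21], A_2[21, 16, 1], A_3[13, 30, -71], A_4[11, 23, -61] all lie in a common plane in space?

A normal to the plane through A_1, A_2, A_3 is n = A_1A_2 × A_1A_3 = (208, -128, -48).
The plane has equation n·P = 2272. For A_4: n·A_4 = 2272.
Equal, so A_4 lies in the plane and all four are coplanar.

Yes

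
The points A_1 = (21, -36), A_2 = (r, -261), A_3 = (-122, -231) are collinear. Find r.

-144

The three points are collinear iff det[A_1A_2; A_1A_3] = 0.
This determinant is linear in r: (-195)r + (-28080) = 0, so r = -144.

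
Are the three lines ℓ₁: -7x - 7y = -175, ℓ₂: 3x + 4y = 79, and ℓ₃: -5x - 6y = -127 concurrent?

Lines aᵢx + bᵢy = cᵢ with pairwise distinct directions are concurrent exactly when det[aᵢ bᵢ cᵢ] = 0.
Here the determinant is -14.
Nonzero, so no common point exists.

No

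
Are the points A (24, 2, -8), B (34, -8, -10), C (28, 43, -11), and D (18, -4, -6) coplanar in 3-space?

The four points are coplanar iff the 3×3 determinant with rows AB, AC, AD is zero.
Rows: (10, -10, -2), (4, 41, -3), (-6, -6, 2).
Expanding along the first row: (10)(64) − (-10)(-10) + (-2)(222) = 96.
Nonzero ⇒ not coplanar.

No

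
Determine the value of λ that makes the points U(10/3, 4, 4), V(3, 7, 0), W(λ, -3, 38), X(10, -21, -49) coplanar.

3

The points are coplanar iff UV · (UW × UX) = 0.
Expanding, this is linear in λ: (259)λ + (-777) = 0.
So λ = 3.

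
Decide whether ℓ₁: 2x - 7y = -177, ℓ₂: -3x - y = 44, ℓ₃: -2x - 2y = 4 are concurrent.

No

Lines aᵢx + bᵢy = cᵢ with pairwise distinct directions are concurrent exactly when det[aᵢ bᵢ cᵢ] = 0.
Here the determinant is -8.
Nonzero, so no common point exists.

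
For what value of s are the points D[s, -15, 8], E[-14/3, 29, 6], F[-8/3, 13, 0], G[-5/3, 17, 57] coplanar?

4/3

The points are coplanar iff DE · (DF × DG) = 0.
Expanding, this is linear in s: (888)s + (-1184) = 0.
So s = 4/3.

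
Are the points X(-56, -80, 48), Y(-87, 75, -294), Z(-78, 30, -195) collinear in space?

No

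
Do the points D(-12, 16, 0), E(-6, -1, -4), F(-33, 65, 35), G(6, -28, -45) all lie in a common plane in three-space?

With D as base: DE = (6, -17, -4), DF = (-21, 49, 35), DG = (18, -44, -45).
DF × DG = (-665, -315, 42).
DE · (DF × DG) = 1197.
Since 1197 ≠ 0, the four points are not coplanar.

No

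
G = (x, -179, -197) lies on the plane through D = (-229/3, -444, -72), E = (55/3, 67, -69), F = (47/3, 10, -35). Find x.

-169/3

The plane through D, E, F has equation 17545x − (9680/3)y − (12100/3)z = 1151315/3.
Substituting G: (17545)x + (1372140) = 1151315/3, so x = -169/3.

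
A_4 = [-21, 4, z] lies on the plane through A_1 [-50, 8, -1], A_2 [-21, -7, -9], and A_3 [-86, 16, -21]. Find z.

A normal to the plane is n = A_1A_2 × A_1A_3 = (364, 868, -308).
A_4 lies in the plane iff n · A_1A_4 = 0.
This gives (-308)z + (6776) = 0, so z = 22.

22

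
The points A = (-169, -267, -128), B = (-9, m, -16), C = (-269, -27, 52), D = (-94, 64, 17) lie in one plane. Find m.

The points are coplanar iff AB · (AC × AD) = 0.
Expanding, this is linear in m: (28000)m + (-2212000) = 0.
So m = 79.

79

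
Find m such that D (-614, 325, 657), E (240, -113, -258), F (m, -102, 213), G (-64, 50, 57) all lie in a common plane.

Coplanarity ⇔ det[DE; DF; DG] = 0.
Expanding, this is linear in m: (-11175)m + (-268200) = 0.
So m = -24.

-24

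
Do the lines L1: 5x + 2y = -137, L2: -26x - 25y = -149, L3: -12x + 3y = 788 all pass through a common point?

Intersecting L1 and L2: solving the 2×2 system gives (x, y) = (-51, 59).
Substitute into L3: (-12)(-51) + (3)(59) = 789.
But L3 requires 788 ≠ 789, so the three lines have no common point.

No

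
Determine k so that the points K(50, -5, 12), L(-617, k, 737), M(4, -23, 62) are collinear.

-266

Direction KM = (-46, -18, 50). From the x-coordinate of L, the parameter along the line is τ = (-617 − 50)/(-46) = 29/2.
Then k = (-5) + 29/2·(-18) = -266.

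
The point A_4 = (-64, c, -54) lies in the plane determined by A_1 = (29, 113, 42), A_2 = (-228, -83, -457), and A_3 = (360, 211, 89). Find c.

The plane through A_1, A_2, A_3 has equation 39690x − 153090y + 39690z = -14481180.
Substituting A_4: (-153090)c + (-4683420) = -14481180, so c = 64.

64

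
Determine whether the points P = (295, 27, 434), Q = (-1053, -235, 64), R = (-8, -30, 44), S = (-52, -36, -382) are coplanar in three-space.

Yes

The four points are coplanar iff the 3×3 determinant with rows PQ, PR, PS is zero.
Rows: (-1348, -262, -370), (-303, -57, -390), (-347, -63, -816).
Expanding along the first row: (-1348)(21942) − (-262)(111918) + (-370)(-690) = 0.
Zero determinant ⇒ coplanar.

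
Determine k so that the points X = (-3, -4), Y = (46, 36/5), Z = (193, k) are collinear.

Collinearity: (Z − X) must be parallel to (Y − X) = (49, 56/5).
Cross-multiplying the components: (k − (-4))·(49) = (196)·(56/5).
Solving gives k = 204/5.

204/5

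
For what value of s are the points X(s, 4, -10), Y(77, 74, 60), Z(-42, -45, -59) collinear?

Direction YZ = (-119, -119, -119). From the y-coordinate of X, the parameter along the line is τ = (4 − 74)/(-119) = 10/17.
Then s = 77 + 10/17·(-119) = 7.

7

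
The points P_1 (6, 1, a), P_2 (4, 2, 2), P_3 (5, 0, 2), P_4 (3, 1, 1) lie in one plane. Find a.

3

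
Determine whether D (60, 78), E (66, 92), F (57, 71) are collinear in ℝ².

DE = (6, 14), DF = (-3, -7).
Checking proportionality: DF = -1/2·DE, so the vectors are parallel and the points are collinear.

Yes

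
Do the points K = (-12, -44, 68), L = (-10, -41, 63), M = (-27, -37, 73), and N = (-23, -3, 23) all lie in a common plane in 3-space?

The four points are coplanar iff the 3×3 determinant with rows KL, KM, KN is zero.
Rows: (2, 3, -5), (-15, 7, 5), (-11, 41, -45).
Expanding along the first row: (2)(-520) − (3)(730) + (-5)(-538) = -540.
Nonzero ⇒ not coplanar.

No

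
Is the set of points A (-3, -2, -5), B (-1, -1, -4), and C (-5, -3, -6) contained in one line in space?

Yes

AB = (2, 1, 1), AC = (-2, -1, -1).
AB × AC = (0, 0, 0).
The cross product vanishes, so the three points are collinear.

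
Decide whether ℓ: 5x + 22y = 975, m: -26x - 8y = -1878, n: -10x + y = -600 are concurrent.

Intersecting ℓ and m: solving the 2×2 system gives (x, y) = (63, 30).
Substitute into n: (-10)(63) + (1)(30) = -600.
This equals -600, so (63, 30) lies on all three lines and they are concurrent.

Yes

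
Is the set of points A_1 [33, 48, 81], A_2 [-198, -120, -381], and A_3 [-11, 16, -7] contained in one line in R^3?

A_1A_2 = (-231, -168, -462), A_1A_3 = (-44, -32, -88).
Each component of A_1A_3 is 4/21 times the corresponding component of A_1A_2, so A_1A_3 = 4/21·A_1A_2 and the points are collinear.

Yes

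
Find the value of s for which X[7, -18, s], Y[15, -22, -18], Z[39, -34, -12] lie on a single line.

-20

Collinearity requires XY × XZ = 0; each component is linear in s.
The x-component gives (-12)s + (-240) = 0, so s = -20.
The remaining components then also vanish.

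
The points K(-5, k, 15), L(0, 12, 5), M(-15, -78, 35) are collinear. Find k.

-18

Collinearity requires KL × KM = 0; each component is linear in k.
The x-component gives (-30)k + (-540) = 0, so k = -18.
The remaining components then also vanish.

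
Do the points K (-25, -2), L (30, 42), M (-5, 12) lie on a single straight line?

No

KL = (55, 44), KM = (20, 14).
Twice the signed area of △KLM is (55)(14) − (44)(20) = -110.
The area is nonzero, so the three points are not collinear.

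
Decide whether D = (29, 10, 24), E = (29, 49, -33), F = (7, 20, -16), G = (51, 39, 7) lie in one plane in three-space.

Yes

The four points are coplanar iff the 3×3 determinant with rows DE, DF, DG is zero.
Rows: (0, 39, -57), (-22, 10, -40), (22, 29, -17).
Expanding along the first row: (0)(990) − (39)(1254) + (-57)(-858) = 0.
Zero determinant ⇒ coplanar.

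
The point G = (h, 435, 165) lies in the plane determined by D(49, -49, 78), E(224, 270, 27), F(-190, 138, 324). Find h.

111

A normal to the plane is n = DE × DF = (88011, -30861, 108966).
G lies in the plane iff n · DG = 0.
This gives (88011)h + (-9769221) = 0, so h = 111.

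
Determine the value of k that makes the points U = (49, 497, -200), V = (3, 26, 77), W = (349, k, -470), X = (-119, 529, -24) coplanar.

347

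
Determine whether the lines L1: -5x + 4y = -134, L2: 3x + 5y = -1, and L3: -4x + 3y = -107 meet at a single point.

No

Intersecting L1 and L2: solving the 2×2 system gives (x, y) = (18, -11).
Substitute into L3: (-4)(18) + (3)(-11) = -105.
But L3 requires -107 ≠ -105, so the three lines have no common point.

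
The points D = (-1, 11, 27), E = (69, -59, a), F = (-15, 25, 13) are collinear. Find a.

97

Collinearity requires DE × DF = 0; each component is linear in a.
The x-component gives (-14)a + (1358) = 0, so a = 97.
The remaining components then also vanish.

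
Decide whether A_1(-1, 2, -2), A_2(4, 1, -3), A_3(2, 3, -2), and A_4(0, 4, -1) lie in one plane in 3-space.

The four points are coplanar iff the 3×3 determinant with rows A_1A_2, A_1A_3, A_1A_4 is zero.
Rows: (5, -1, -1), (3, 1, 0), (1, 2, 1).
Expanding along the first row: (5)(1) − (-1)(3) + (-1)(5) = 3.
Nonzero ⇒ not coplanar.

No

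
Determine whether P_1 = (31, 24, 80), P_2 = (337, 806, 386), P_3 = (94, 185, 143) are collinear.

P_1P_2 = (306, 782, 306), P_1P_3 = (63, 161, 63).
P_1P_2 × P_1P_3 = (0, 0, 0).
The cross product vanishes, so the three points are collinear.

Yes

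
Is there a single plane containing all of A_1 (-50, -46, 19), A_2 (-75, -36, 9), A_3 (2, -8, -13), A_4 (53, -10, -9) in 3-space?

No

With A_1 as base: A_1A_2 = (-25, 10, -10), A_1A_3 = (52, 38, -32), A_1A_4 = (103, 36, -28).
A_1A_3 × A_1A_4 = (88, -1840, -2042).
A_1A_2 · (A_1A_3 × A_1A_4) = -180.
Since -180 ≠ 0, the four points are not coplanar.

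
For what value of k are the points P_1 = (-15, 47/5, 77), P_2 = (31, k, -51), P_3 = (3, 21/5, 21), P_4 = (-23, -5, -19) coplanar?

-9/5

Normal to plane P_1P_3P_4: n = (-1536/5, 2176, -1504/5); plane equation n·P = 9504/5.
Requiring n·P_2 = 9504/5: (2176)k + (29088/5) = 9504/5.
So k = -9/5.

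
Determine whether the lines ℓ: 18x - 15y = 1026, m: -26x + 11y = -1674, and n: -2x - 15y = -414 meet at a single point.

The three lines meet at one point iff the augmented coefficient matrix [aᵢ bᵢ cᵢ] has rank < 3, i.e. its determinant vanishes.
Here the determinant is 0.
It vanishes, so the lines are concurrent at (72, 18).

Yes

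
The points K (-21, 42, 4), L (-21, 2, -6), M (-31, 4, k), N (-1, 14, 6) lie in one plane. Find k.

Coplanarity ⇔ det[KL; KM; KN] = 0.
Expanding, this is linear in k: (-800)k + (-8000) = 0.
So k = -10.

-10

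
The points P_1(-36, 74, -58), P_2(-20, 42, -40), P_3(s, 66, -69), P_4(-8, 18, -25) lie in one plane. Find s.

-32

Normal to plane P_1P_2P_4: n = (-48, -24, 0); plane equation n·P = -48.
Requiring n·P_3 = -48: (-48)s + (-1584) = -48.
So s = -32.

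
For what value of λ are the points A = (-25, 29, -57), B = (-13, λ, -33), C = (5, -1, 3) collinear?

Direction AC = (30, -30, 60). From the x-coordinate of B, the parameter along the line is τ = (-13 − (-25))/30 = 2/5.
Then λ = 29 + 2/5·(-30) = 17.

17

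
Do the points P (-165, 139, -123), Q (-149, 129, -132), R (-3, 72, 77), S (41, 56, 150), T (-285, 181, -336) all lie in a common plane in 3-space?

Yes

The plane through P, Q, R has normal n = PQ × PR = (-2603, -4658, 548) and equation n·X = -285371.
Checking the remaining points: n·S = -285371, n·T = -285371.
All equal -285371, so all 5 points lie in one plane.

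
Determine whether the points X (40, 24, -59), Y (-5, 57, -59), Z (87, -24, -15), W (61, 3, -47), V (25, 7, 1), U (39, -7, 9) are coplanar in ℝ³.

The plane through X, Y, Z has normal n = XY × XZ = (1452, 1980, 609) and equation n·P = 69669.
Checking the remaining points: n·W = 65889, n·V = 50769, n·U = 48249.
Since n·W = 65889 ≠ 69669, W is off the plane and the points are not all coplanar.

No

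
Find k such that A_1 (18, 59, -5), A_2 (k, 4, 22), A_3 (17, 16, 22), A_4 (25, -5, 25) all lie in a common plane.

Normal to plane A_1A_3A_4: n = (438, 219, 365); plane equation n·P = 18980.
Requiring n·A_2 = 18980: (438)k + (8906) = 18980.
So k = 23.

23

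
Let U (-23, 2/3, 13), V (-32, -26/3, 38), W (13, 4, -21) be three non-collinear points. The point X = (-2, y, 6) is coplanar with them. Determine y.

A normal to the plane is n = UV × UW = (234, 594, 306).
X lies in the plane iff n · UX = 0.
This gives (594)y + (2376) = 0, so y = -4.

-4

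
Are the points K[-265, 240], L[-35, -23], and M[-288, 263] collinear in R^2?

KL = (230, -263), KM = (-23, 23).
det[KL; KM] = (230)(23) − (-263)(-23) = -759.
The determinant is nonzero, so they are not collinear.

No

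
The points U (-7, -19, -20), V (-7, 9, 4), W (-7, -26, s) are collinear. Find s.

-26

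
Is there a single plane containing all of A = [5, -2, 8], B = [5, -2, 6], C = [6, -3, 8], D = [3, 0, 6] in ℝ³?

A normal to the plane through A, B, C is n = AB × AC = (-2, -2, 0).
The plane has equation n·P = -6. For D: n·D = -6.
Equal, so D lies in the plane and all four are coplanar.

Yes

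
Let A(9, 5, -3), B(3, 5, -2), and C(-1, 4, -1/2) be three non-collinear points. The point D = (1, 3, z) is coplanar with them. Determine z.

0

A normal to the plane is n = AB × AC = (1, 5, 6).
D lies in the plane iff n · AD = 0.
This gives (6)z + (0) = 0, so z = 0.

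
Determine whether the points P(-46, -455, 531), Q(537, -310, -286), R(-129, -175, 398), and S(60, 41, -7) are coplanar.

Yes

With P as base: PQ = (583, 145, -817), PR = (-83, 280, -133), PS = (106, 496, -538).
PR × PS = (-84672, -58752, -70848).
PQ · (PR × PS) = 0.
The scalar triple product vanishes, so the four points are coplanar.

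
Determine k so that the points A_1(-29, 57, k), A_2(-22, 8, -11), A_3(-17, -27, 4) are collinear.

-32

Direction A_2A_3 = (5, -35, 15). From the x-coordinate of A_1, the parameter along the line is τ = (-29 − (-22))/5 = -7/5.
Then k = (-11) + (-7/5)·(15) = -32.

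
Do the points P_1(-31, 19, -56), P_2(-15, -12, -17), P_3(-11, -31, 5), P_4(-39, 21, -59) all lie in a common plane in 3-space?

The four points are coplanar iff the 3×3 determinant with rows P_1P_2, P_1P_3, P_1P_4 is zero.
Rows: (16, -31, 39), (20, -50, 61), (-8, 2, -3).
Expanding along the first row: (16)(28) − (-31)(428) + (39)(-360) = -324.
Nonzero ⇒ not coplanar.

No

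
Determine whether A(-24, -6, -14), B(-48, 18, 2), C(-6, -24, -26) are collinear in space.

Yes

AB = (-24, 24, 16), AC = (18, -18, -12).
AB × AC = (0, 0, 0).
The cross product vanishes, so the three points are collinear.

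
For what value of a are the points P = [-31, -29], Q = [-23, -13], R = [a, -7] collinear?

Collinearity: (R − P) must be parallel to (Q − P) = (8, 16).
Cross-multiplying the components: (a − (-31))·(16) = (22)·(8).
Solving gives a = -20.

-20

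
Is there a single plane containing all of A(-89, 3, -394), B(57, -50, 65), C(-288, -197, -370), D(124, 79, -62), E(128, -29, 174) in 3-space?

The plane through A, B, C has normal n = AB × AC = (90528, -94845, -39747) and equation n·P = 7318791.
Checking the remaining points: n·D = 6197031, n·E = 7422111.
Since n·D = 6197031 ≠ 7318791, D is off the plane and the points are not all coplanar.

No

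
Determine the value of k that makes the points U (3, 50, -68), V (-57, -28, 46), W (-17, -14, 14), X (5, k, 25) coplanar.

-31

Normal to plane UVW: n = (900, 2640, 2280); plane equation n·P = -20340.
Requiring n·X = -20340: (2640)k + (61500) = -20340.
So k = -31.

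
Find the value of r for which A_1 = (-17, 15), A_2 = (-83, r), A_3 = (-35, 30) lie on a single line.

Collinearity: (A_2 − A_1) must be parallel to (A_3 − A_1) = (-18, 15).
Cross-multiplying the components: (r − 15)·(-18) = (-66)·(15).
Solving gives r = 70.

70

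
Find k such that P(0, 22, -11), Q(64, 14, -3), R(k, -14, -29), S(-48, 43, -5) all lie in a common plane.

The points are coplanar iff PQ · (PR × PS) = 0.
Expanding, this is linear in k: (216)k + (-10368) = 0.
So k = 48.

48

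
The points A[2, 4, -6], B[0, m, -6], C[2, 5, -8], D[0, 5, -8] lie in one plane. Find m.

Coplanarity ⇔ det[AB; AC; AD] = 0.
Expanding, this is linear in m: (4)m + (-16) = 0.
So m = 4.

4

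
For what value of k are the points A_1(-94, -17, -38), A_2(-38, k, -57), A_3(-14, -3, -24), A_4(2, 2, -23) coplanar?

28

Coplanarity ⇔ det[A_1A_2; A_1A_3; A_1A_4] = 0.
Expanding, this is linear in k: (144)k + (-4032) = 0.
So k = 28.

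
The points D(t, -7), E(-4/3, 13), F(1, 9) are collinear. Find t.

31/3

The three points are collinear iff det[DE; DF] = 0.
This determinant is linear in t: (4)t + (-124/3) = 0, so t = 31/3.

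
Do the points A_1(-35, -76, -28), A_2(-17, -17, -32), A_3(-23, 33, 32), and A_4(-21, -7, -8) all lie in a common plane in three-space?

A normal to the plane through A_1, A_2, A_3 is n = A_1A_2 × A_1A_3 = (3976, -1128, 1254).
The plane has equation n·P = -88544. For A_4: n·A_4 = -85632.
-85632 ≠ -88544, so A_4 is off the plane.

No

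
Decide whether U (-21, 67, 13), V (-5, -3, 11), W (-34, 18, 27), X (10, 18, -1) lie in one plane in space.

Yes

The four points are coplanar iff the 3×3 determinant with rows UV, UW, UX is zero.
Rows: (16, -70, -2), (-13, -49, 14), (31, -49, -14).
Expanding along the first row: (16)(1372) − (-70)(-252) + (-2)(2156) = 0.
Zero determinant ⇒ coplanar.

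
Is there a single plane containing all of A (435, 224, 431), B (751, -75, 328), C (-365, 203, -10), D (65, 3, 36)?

The four points are coplanar iff the 3×3 determinant with rows AB, AC, AD is zero.
Rows: (316, -299, -103), (-800, -21, -441), (-370, -221, -395).
Expanding along the first row: (316)(-89166) − (-299)(152830) + (-103)(169030) = 109624.
Nonzero ⇒ not coplanar.

No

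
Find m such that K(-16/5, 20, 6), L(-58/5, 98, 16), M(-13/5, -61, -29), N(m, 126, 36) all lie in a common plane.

-46/5

Normal to plane KLM: n = (-1920, -288, 3168/5); plane equation n·P = 20928/5.
Requiring n·N = 20928/5: (-1920)m + (-67392/5) = 20928/5.
So m = -46/5.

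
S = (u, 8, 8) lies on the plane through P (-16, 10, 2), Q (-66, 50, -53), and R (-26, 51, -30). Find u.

-8

A normal to the plane is n = PQ × PR = (975, -1050, -1650).
S lies in the plane iff n · PS = 0.
This gives (975)u + (7800) = 0, so u = -8.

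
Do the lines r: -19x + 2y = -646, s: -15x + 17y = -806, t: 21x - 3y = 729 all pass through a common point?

No

The three lines meet at one point iff the augmented coefficient matrix [aᵢ bᵢ cᵢ] has rank < 3, i.e. its determinant vanishes.
Here the determinant is 45.
Nonzero, so no common point exists.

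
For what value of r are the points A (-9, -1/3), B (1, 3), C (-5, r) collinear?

Collinearity: (C − A) must be parallel to (B − A) = (10, 10/3).
Cross-multiplying the components: (r − (-1/3))·(10) = (4)·(10/3).
Solving gives r = 1.

1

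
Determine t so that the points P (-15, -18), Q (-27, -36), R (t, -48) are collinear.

-35

Collinearity: (R − P) must be parallel to (Q − P) = (-12, -18).
Cross-multiplying the components: (t − (-15))·(-18) = (-30)·(-12).
Solving gives t = -35.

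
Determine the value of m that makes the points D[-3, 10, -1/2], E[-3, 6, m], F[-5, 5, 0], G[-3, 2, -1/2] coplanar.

Normal to plane DFG: n = (4, 0, 16); plane equation n·P = -20.
Requiring n·E = -20: (16)m + (-12) = -20.
So m = -1/2.

-1/2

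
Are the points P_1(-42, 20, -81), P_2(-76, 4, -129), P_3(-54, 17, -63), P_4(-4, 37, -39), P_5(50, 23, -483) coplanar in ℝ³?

Yes

The plane through P_1, P_2, P_3 has normal n = P_1P_2 × P_1P_3 = (-432, 1188, -90) and equation n·P = 49194.
Checking the remaining points: n·P_4 = 49194, n·P_5 = 49194.
All equal 49194, so all 5 points lie in one plane.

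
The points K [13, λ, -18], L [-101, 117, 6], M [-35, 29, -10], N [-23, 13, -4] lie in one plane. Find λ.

-35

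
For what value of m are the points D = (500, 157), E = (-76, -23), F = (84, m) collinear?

27

The three points are collinear iff det[DE; DF] = 0.
This determinant is linear in m: (-576)m + (15552) = 0, so m = 27.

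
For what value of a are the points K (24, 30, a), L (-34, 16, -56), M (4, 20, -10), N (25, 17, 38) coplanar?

Coplanarity ⇔ det[KL; KM; KN] = 0.
Expanding, this is linear in a: (198)a + (3960) = 0.
So a = -20.

-20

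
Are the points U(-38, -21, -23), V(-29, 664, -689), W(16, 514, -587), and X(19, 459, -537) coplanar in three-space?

The four points are coplanar iff the 3×3 determinant with rows UV, UW, UX is zero.
Rows: (9, 685, -666), (54, 535, -564), (57, 480, -514).
Expanding along the first row: (9)(-4270) − (685)(4392) + (-666)(-4575) = 0.
Zero determinant ⇒ coplanar.

Yes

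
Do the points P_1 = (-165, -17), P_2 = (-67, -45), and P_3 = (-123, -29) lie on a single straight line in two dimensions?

P_1P_2 = (98, -28), P_1P_3 = (42, -12).
Checking proportionality: P_1P_3 = 3/7·P_1P_2, so the vectors are parallel and the points are collinear.

Yes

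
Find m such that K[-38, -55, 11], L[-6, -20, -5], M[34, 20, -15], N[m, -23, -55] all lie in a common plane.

Normal to plane KLM: n = (290, -320, -120); plane equation n·P = 5260.
Requiring n·N = 5260: (290)m + (13960) = 5260.
So m = -30.

-30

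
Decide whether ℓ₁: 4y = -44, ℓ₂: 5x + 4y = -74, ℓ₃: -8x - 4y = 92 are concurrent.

Yes

Lines aᵢx + bᵢy = cᵢ with pairwise distinct directions are concurrent exactly when det[aᵢ bᵢ cᵢ] = 0.
Here the determinant is 0.
It vanishes, so the lines are concurrent at (-6, -11).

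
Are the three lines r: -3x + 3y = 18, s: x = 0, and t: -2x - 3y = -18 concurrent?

Yes

Lines aᵢx + bᵢy = cᵢ with pairwise distinct directions are concurrent exactly when det[aᵢ bᵢ cᵢ] = 0.
Here the determinant is 0.
It vanishes, so the lines are concurrent at (0, 6).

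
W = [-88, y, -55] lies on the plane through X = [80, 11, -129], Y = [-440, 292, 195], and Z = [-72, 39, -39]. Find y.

-251

A normal to the plane is n = XY × XZ = (16218, -2448, 28152).
W lies in the plane iff n · XW = 0.
This gives (-2448)y + (-614448) = 0, so y = -251.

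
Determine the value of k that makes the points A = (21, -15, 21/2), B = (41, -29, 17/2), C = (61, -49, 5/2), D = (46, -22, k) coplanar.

Normal to plane ABC: n = (44, 80, -120); plane equation n·P = -1536.
Requiring n·D = -1536: (-120)k + (264) = -1536.
So k = 15.

15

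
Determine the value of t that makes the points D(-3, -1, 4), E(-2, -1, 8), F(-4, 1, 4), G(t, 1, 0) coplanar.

Normal to plane DEF: n = (-8, -4, 2); plane equation n·P = 36.
Requiring n·G = 36: (-8)t + (-4) = 36.
So t = -5.

-5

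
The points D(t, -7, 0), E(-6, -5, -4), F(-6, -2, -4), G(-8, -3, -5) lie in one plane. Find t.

2

Coplanarity ⇔ det[DE; DF; DG] = 0.
Expanding, this is linear in t: (3)t + (-6) = 0.
So t = 2.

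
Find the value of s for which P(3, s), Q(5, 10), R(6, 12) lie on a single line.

6

Collinearity: (P − Q) must be parallel to (R − Q) = (1, 2).
Cross-multiplying the components: (s − 10)·(1) = (-2)·(2).
Solving gives s = 6.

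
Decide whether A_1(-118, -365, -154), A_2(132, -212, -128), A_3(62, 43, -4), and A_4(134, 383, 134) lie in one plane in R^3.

No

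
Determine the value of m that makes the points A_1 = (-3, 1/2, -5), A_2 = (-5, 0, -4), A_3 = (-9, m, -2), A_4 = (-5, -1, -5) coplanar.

-1

Coplanarity ⇔ det[A_1A_2; A_1A_3; A_1A_4] = 0.
Expanding, this is linear in m: (2)m + (2) = 0.
So m = -1.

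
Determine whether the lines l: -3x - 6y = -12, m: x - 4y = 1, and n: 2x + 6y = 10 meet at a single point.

No

Lines aᵢx + bᵢy = cᵢ with pairwise distinct directions are concurrent exactly when det[aᵢ bᵢ cᵢ] = 0.
Here the determinant is 18.
Nonzero, so no common point exists.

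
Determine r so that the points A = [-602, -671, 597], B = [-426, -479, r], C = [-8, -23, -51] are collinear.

Collinearity requires AB × AC = 0; each component is linear in r.
The x-component gives (-648)r + (262440) = 0, so r = 405.
The remaining components then also vanish.

405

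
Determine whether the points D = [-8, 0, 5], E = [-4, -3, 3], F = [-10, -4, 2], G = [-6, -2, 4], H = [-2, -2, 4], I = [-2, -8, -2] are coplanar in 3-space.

The plane through D, E, F has normal n = DE × DF = (1, 16, -22) and equation n·P = -118.
Checking the remaining points: n·G = -126, n·H = -122, n·I = -86.
Since n·G = -126 ≠ -118, G is off the plane and the points are not all coplanar.

No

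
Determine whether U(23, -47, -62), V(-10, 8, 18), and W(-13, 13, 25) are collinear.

No

UV = (-33, 55, 80), UW = (-36, 60, 87).
Comparing components 2 and 3: (55)(87) − (80)(60) = -15 ≠ 0, so UV and UW are not parallel and the points are not collinear.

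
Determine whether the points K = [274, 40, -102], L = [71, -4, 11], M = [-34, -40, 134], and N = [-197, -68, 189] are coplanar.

Yes

The four points are coplanar iff the 3×3 determinant with rows KL, KM, KN is zero.
Rows: (-203, -44, 113), (-308, -80, 236), (-471, -108, 291).
Expanding along the first row: (-203)(2208) − (-44)(21528) + (113)(-4416) = 0.
Zero determinant ⇒ coplanar.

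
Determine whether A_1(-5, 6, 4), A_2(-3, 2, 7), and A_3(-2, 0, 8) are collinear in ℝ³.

A_1A_2 = (2, -4, 3), A_1A_3 = (3, -6, 4).
Comparing components 2 and 3: (-4)(4) − (3)(-6) = 2 ≠ 0, so A_1A_2 and A_1A_3 are not parallel and the points are not collinear.

No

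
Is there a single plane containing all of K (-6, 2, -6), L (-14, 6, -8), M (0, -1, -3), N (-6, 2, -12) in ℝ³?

Yes

The four points are coplanar iff the 3×3 determinant with rows KL, KM, KN is zero.
Rows: (-8, 4, -2), (6, -3, 3), (0, 0, -6).
Expanding along the first row: (-8)(18) − (4)(-36) + (-2)(0) = 0.
Zero determinant ⇒ coplanar.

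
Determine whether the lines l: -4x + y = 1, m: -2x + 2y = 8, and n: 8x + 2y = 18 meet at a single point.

Intersecting l and m: solving the 2×2 system gives (x, y) = (1, 5).
Substitute into n: (8)(1) + (2)(5) = 18.
This equals 18, so (1, 5) lies on all three lines and they are concurrent.

Yes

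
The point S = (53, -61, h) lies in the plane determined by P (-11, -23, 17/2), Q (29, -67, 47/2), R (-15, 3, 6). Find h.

A normal to the plane is n = PQ × PR = (-280, 40, 864).
S lies in the plane iff n · PS = 0.
This gives (864)h + (-26784) = 0, so h = 31.

31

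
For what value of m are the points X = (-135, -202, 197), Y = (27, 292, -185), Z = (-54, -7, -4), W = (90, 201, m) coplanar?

-388

The points are coplanar iff XY · (XZ × XW) = 0.
Expanding, this is linear in m: (-8424)m + (-3268512) = 0.
So m = -388.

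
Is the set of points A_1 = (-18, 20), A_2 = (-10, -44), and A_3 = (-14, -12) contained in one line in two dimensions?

A_1A_2 = (8, -64), A_1A_3 = (4, -32).
Twice the signed area of △A_1A_2A_3 is (8)(-32) − (-64)(4) = 0.
The triangle is degenerate (zero area), so the points are collinear.

Yes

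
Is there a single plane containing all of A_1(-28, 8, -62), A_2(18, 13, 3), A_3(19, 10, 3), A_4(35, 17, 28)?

Yes

With A_1 as base: A_1A_2 = (46, 5, 65), A_1A_3 = (47, 2, 65), A_1A_4 = (63, 9, 90).
A_1A_3 × A_1A_4 = (-405, -135, 297).
A_1A_2 · (A_1A_3 × A_1A_4) = 0.
The scalar triple product vanishes, so the four points are coplanar.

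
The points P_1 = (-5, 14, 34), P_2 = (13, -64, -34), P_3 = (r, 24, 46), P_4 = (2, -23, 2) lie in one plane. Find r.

Coplanarity ⇔ det[P_1P_2; P_1P_3; P_1P_4] = 0.
Expanding, this is linear in r: (20)r + (540) = 0.
So r = -27.

-27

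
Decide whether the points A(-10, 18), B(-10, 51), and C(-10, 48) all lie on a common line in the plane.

Yes

AB = (0, 33), AC = (0, 30).
det[AB; AC] = (0)(30) − (33)(0) = 0.
The determinant is zero, so the points are collinear.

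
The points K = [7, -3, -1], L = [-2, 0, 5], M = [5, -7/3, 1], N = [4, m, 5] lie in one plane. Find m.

-2

Normal to plane KLM: n = (2, 6, 0); plane equation n·P = -4.
Requiring n·N = -4: (6)m + (8) = -4.
So m = -2.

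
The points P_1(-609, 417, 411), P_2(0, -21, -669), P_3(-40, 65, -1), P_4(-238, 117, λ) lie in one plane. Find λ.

-593

Normal to plane P_1P_2P_3: n = (-199704, -363612, 34854); plane equation n·P = -15681474.
Requiring n·P_4 = -15681474: (34854)λ + (4986948) = -15681474.
So λ = -593.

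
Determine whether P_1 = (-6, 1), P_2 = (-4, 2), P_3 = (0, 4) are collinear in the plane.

P_1P_2 = (2, 1), P_1P_3 = (6, 3).
Twice the signed area of △P_1P_2P_3 is (2)(3) − (1)(6) = 0.
The triangle is degenerate (zero area), so the points are collinear.

Yes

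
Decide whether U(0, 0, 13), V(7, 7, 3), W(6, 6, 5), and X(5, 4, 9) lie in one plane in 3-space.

The four points are coplanar iff the 3×3 determinant with rows UV, UW, UX is zero.
Rows: (7, 7, -10), (6, 6, -8), (5, 4, -4).
Expanding along the first row: (7)(8) − (7)(16) + (-10)(-6) = 4.
Nonzero ⇒ not coplanar.

No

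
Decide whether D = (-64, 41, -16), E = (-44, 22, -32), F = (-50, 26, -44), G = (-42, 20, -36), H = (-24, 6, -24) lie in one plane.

No

The plane through D, E, F has normal n = DE × DF = (292, 336, -34) and equation n·P = -4368.
Checking the remaining points: n·G = -4320, n·H = -4176.
Since n·G = -4320 ≠ -4368, G is off the plane and the points are not all coplanar.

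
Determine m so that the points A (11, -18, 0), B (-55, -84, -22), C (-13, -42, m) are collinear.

Direction AB = (-66, -66, -22). From the x-coordinate of C, the parameter along the line is τ = (-13 − 11)/(-66) = 4/11.
Then m = 0 + 4/11·(-22) = -8.

-8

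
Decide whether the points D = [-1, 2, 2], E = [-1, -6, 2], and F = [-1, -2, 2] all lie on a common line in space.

Yes

DE = (0, -8, 0), DF = (0, -4, 0).
DE × DF = (0, 0, 0).
The cross product vanishes, so the three points are collinear.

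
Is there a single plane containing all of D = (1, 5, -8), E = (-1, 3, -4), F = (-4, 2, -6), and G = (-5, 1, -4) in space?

A normal to the plane through D, E, F is n = DE × DF = (8, -16, -4).
The plane has equation n·P = -40. For G: n·G = -40.
Equal, so G lies in the plane and all four are coplanar.

Yes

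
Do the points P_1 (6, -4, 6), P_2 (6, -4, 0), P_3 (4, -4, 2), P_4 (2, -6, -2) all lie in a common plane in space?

No

With P_1 as base: P_1P_2 = (0, 0, -6), P_1P_3 = (-2, 0, -4), P_1P_4 = (-4, -2, -8).
P_1P_3 × P_1P_4 = (-8, 0, 4).
P_1P_2 · (P_1P_3 × P_1P_4) = -24.
Since -24 ≠ 0, the four points are not coplanar.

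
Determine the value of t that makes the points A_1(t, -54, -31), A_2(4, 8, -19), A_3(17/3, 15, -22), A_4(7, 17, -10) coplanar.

-40/3

The points are coplanar iff A_1A_2 · (A_1A_3 × A_1A_4) = 0.
Expanding, this is linear in t: (-90)t + (-1200) = 0.
So t = -40/3.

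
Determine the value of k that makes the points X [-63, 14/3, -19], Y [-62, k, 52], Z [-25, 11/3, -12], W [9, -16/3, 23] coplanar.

-46/3

Normal to plane XZW: n = (28, -1092, -308); plane equation n·P = -1008.
Requiring n·Y = -1008: (-1092)k + (-17752) = -1008.
So k = -46/3.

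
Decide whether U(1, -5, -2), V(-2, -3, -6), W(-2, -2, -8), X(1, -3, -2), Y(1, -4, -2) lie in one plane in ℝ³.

No

The plane through U, V, W has normal n = UV × UW = (0, -6, -3) and equation n·P = 36.
Checking the remaining points: n·X = 24, n·Y = 30.
Since n·X = 24 ≠ 36, X is off the plane and the points are not all coplanar.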